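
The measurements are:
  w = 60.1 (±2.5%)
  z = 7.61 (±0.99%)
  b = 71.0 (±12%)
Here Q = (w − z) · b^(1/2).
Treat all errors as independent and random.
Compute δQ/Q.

Let u = w − z = 52.5. δu = √(δw² + δz²) = √(2.26 + 0.00568) = 1.50, so δu/u = 0.0287.
Q is then a monomial in u, b:
δQ/Q = √((δu/u)² + (½·δb/b)²) = √(0.000821 + 0.00360) = 0.0665

0.0665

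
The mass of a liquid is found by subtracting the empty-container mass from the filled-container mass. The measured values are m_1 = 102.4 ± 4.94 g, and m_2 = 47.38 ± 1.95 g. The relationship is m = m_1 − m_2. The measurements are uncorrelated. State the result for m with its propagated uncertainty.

Each term contributes (cᵢ δxᵢ)² to (δm)²:
  (δm_1)² = 24.4;  (δm_2)² = 3.80
δm = √(28.2) = 5.31 g
m = 55.02 g.

55.02 ± 5.31 g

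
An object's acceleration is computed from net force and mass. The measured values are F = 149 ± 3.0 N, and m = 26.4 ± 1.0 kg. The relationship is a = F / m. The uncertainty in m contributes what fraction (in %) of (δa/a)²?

(δa/a)² = (1·δF/F)² + (-1·δm/m)²
  F term: (1×0.0201)² = 0.000405
  m term: (-1×0.0379)² = 0.00143
Total = 0.00184. Share from m = 0.00143/0.00184 = 0.780.

78.0%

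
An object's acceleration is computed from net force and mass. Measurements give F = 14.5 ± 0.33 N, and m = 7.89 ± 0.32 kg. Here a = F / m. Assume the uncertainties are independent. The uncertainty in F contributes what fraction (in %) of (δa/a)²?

23.9%

(δa/a)² = (1·δF/F)² + (-1·δm/m)²
  F term: (1×0.0228)² = 0.000518
  m term: (-1×0.0406)² = 0.00164
Total = 0.00216. Share from F = 0.000518/0.00216 = 0.239.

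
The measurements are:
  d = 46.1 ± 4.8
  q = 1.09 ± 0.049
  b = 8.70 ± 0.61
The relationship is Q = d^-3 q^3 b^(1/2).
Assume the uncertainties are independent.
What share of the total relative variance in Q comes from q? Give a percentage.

(δQ/Q)² = (-3·δd/d)² + (3·δq/q)² + (½·δb/b)²
  d term: (-3×0.104)² = 0.0976
  q term: (3×0.0450)² = 0.0182
  b term: (0.5×0.0701)² = 0.00123
Total = 0.117. Share from q = 0.0182/0.117 = 0.155.

15.5%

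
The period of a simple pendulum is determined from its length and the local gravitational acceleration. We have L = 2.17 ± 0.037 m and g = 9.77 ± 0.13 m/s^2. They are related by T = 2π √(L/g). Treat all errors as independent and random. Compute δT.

0.0320 s

Relative error in a monomial: (δT/T)² = Σ (nᵢ · δxᵢ/xᵢ)².
  (½·δL/L)² = (0.5×0.0171)² = 7.27e-05;  (−½·δg/g)² = (-0.5×0.0133)² = 4.43e-05
δT/T = √(0.000117) = 0.0108
T = 2.96 s, so δT = 0.0108 × 2.96 = 0.0320 s.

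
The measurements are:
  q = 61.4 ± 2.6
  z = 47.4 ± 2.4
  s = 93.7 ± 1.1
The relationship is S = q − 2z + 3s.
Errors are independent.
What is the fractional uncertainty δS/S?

For a sum/difference, combine absolute errors in quadrature:
  (δq)² = 6.76;  (2·δz)² = 23.0;  (3·δs)² = 10.9
δS = √(40.7) = 6.38
S = 248, so δS/S = 6.38/248 = 0.0258.

0.0258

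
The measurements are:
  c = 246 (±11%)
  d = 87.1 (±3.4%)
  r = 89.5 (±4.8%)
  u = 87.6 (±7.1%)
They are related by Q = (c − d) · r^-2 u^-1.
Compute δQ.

Let w = c − d = 159. δw = √(δc² + δd²) = √(732 + 8.77) = 27.2, so δw/w = 0.171.
Q is then a monomial in w, r, u:
δQ/Q = √((δw/w)² + (-2·δr/r)² + (-1·δu/u)²) = √(0.0293 + 0.00922 + 0.00504) = 0.209
Q = 0.000226, so δQ = 0.209 × 0.000226 = 4.73e-05.

4.73e-05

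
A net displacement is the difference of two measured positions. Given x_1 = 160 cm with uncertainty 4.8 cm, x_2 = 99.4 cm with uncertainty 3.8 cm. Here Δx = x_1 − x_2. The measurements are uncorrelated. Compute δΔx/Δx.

Sums and differences: (δΔx)² = Σ (cᵢ δxᵢ)².
  (δx_1)² = 23.0;  (δx_2)² = 14.4
δΔx = √(37.5) = 6.12 cm
Δx = 60.6 cm, so δΔx/Δx = 6.12/60.6 = 0.101.

0.101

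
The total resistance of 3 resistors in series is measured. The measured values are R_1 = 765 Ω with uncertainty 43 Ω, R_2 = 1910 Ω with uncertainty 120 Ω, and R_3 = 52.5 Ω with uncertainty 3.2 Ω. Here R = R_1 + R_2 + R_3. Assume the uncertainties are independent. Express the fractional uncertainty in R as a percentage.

R is a linear combination, so absolute uncertainties add in quadrature:
  (δR_1)² = 1850;  (δR_2)² = 14400;  (δR_3)² = 10.2
δR = √(16300) = 128 Ω
R = 2730 Ω, so δR/R = 128/2730 = 0.0468.

4.68%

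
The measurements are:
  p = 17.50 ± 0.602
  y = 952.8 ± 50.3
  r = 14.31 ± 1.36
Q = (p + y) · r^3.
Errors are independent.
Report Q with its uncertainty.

(2.843 ± 0.824) × 10^6

Let u = p + y = 970.3. δu = √(δp² + δy²) = √(0.362 + 2530) = 50.3, so δu/u = 0.0518.
Q is then a monomial in u, r:
δQ/Q = √((δu/u)² + (3·δr/r)²) = √(0.00269 + 0.0813) = 0.290
Q = 2.843e+06, so δQ = 0.290 × 2.843e+06 = 8.24e+05.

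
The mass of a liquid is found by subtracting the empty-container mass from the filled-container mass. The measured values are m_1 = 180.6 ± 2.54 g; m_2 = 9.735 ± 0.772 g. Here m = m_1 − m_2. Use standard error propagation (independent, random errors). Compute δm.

Absolute uncertainties add in quadrature for a linear combination:
  (δm_1)² = 6.45;  (δm_2)² = 0.596
δm = √(7.05) = 2.65 g

2.65 g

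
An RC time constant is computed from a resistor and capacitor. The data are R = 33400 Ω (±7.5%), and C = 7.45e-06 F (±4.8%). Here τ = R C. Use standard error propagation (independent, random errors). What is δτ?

0.0222 s

Products/powers → add relative errors in quadrature, weighted by exponent:
  (1·δR/R)² = (1×0.0750)² = 0.00562;  (1·δC/C)² = (1×0.0480)² = 0.00230
δτ/τ = √(0.00793) = 0.0890
τ = 0.249 s, so δτ = 0.0890 × 0.249 = 0.0222 s.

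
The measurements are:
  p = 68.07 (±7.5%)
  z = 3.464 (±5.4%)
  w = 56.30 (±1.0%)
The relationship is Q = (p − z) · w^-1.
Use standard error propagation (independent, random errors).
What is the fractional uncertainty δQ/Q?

0.0797

Let u = p − z = 64.61. δu = √(δp² + δz²) = √(26.1 + 0.0350) = 5.11, so δu/u = 0.0791.
Q is then a monomial in u, w:
δQ/Q = √((δu/u)² + (-1·δw/w)²) = √(0.00625 + 0.000100) = 0.0797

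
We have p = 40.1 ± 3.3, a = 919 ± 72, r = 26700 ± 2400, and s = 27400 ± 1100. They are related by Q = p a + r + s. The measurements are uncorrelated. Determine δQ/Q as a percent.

Let w = p·a = 36900. δw/w = √((1·δp/p)² + (1·δa/a)²) = √(0.00677 + 0.00614) = 0.114, so δw = 4190.
Q = w + r + s: δQ = √(δw² + δr² + δs²) = √(1.75e+07 + 5.76e+06 + 1.21e+06) = 4950
Q = 91000, so δQ/Q = 4950/91000 = 0.0544.

5.44%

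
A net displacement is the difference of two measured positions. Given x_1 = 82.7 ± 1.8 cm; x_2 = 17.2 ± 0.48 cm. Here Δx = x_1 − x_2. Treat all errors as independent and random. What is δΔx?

Each term contributes (cᵢ δxᵢ)² to (δΔx)²:
  (δx_1)² = 3.24;  (δx_2)² = 0.230
δΔx = √(3.47) = 1.86 cm

1.86 cm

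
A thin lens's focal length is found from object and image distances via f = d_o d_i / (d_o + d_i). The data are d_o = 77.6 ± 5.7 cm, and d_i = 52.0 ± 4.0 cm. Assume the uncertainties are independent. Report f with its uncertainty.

31.1 ± 1.70 cm

∂f/∂d_o = (d_i/(d_o+d_i))² = 0.161;  ∂f/∂d_i = (d_o/(d_o+d_i))² = 0.359
δf = √((∂f/∂d_o · δd_o)² + (∂f/∂d_i · δd_i)²) = √(0.842 + 2.06) = 1.70 cm
f = 31.1 cm.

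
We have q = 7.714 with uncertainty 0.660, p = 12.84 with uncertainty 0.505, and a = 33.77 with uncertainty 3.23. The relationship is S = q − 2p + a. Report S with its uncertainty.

Absolute uncertainties add in quadrature for a linear combination:
  (δq)² = 0.436;  (2·δp)² = 1.02;  (δa)² = 10.4
δS = √(11.9) = 3.45
S = 15.80.

15.80 ± 3.45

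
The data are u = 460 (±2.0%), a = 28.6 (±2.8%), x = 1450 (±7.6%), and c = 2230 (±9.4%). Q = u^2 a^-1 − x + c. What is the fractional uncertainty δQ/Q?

Let p = u^2·a^-1 = 7400. δp/p = √((2·δu/u)² + (-1·δa/a)²) = √(0.00160 + 0.000784) = 0.0488, so δp = 361.
Q = p − x + c: δQ = √(δp² + δx² + δc²) = √(1.3e+05 + 12100 + 43900) = 432
Q = 8180, so δQ/Q = 432/8180 = 0.0528.

0.0528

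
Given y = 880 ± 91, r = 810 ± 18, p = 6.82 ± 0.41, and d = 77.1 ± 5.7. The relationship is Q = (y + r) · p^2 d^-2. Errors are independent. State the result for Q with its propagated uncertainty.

Let u = y + r = 1690. δu = √(δy² + δr²) = √(8280 + 324) = 92.8, so δu/u = 0.0549.
Q is then a monomial in u, p, d:
δQ/Q = √((δu/u)² + (2·δp/p)² + (-2·δd/d)²) = √(0.00301 + 0.0145 + 0.0219) = 0.198
Q = 13.2, so δQ = 0.198 × 13.2 = 2.62.

13.2 ± 2.62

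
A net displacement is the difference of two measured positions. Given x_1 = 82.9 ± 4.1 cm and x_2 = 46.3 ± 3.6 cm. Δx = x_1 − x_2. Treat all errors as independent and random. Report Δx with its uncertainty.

Sums and differences: (δΔx)² = Σ (cᵢ δxᵢ)².
  (δx_1)² = 16.8;  (δx_2)² = 13.0
δΔx = √(29.8) = 5.46 cm
Δx = 36.6 cm.

36.6 ± 5.46 cm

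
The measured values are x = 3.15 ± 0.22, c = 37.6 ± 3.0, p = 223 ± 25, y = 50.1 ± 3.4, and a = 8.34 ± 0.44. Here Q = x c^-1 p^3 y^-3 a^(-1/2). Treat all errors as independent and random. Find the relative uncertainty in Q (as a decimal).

0.408

Relative error in a monomial: (δQ/Q)² = Σ (nᵢ · δxᵢ/xᵢ)².
  (1·δx/x)² = (1×0.0698)² = 0.00488;  (-1·δc/c)² = (-1×0.0798)² = 0.00637;  (3·δp/p)² = (3×0.112)² = 0.113;  (-3·δy/y)² = (-3×0.0679)² = 0.0415;  (−½·δa/a)² = (-0.5×0.0528)² = 0.000696
δQ/Q = √(0.167) = 0.408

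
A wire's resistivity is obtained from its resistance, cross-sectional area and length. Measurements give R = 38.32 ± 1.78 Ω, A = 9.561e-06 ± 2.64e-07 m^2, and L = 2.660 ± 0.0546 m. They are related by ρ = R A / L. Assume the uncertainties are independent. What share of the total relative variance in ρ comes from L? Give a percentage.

12.6%

(δρ/ρ)² = (1·δR/R)² + (1·δA/A)² + (-1·δL/L)²
  R term: (1×0.0465)² = 0.00216
  A term: (1×0.0276)² = 0.000762
  L term: (-1×0.0205)² = 0.000421
Total = 0.00334. Share from L = 0.000421/0.00334 = 0.126.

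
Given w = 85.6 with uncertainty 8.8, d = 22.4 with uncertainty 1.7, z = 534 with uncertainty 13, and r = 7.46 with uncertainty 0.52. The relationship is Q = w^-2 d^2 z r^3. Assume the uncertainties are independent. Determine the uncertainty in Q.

Q is a product of powers, so relative uncertainties combine in quadrature:
  (-2·δw/w)² = (-2×0.103)² = 0.0423;  (2·δd/d)² = (2×0.0759)² = 0.0230;  (1·δz/z)² = (1×0.0243)² = 0.000593;  (3·δr/r)² = (3×0.0697)² = 0.0437
δQ/Q = √(0.110) = 0.331
Q = 15200, so δQ = 0.331 × 15200 = 5030.

5030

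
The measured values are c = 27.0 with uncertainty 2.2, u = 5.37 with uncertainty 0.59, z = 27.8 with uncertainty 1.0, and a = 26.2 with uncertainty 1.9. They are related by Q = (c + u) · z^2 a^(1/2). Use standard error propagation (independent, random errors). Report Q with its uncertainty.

(1.28 ± 0.137) × 10^5

Let w = c + u = 32.4. δw = √(δc² + δu²) = √(4.84 + 0.348) = 2.28, so δw/w = 0.0704.
Q is then a monomial in w, z, a:
δQ/Q = √((δw/w)² + (2·δz/z)² + (½·δa/a)²) = √(0.00495 + 0.00518 + 0.00131) = 0.107
Q = 1.28e+05, so δQ = 0.107 × 1.28e+05 = 13700.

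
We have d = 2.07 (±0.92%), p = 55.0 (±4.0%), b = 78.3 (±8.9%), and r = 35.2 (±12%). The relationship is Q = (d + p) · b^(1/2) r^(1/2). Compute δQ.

Let u = d + p = 57.1. δu = √(δd² + δp²) = √(0.000363 + 4.84) = 2.20, so δu/u = 0.0386.
Q is then a monomial in u, b, r:
δQ/Q = √((δu/u)² + (½·δb/b)² + (½·δr/r)²) = √(0.00149 + 0.00198 + 0.00360) = 0.0841
Q = 3000, so δQ = 0.0841 × 3000 = 252.

252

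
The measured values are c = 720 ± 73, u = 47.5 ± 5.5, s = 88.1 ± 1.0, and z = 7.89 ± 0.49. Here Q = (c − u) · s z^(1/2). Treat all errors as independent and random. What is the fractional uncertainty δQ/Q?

0.114

Let w = c − u = 672. δw = √(δc² + δu²) = √(5330 + 30.2) = 73.2, so δw/w = 0.109.
Q is then a monomial in w, s, z:
δQ/Q = √((δw/w)² + (1·δs/s)² + (½·δz/z)²) = √(0.0119 + 0.000129 + 0.000964) = 0.114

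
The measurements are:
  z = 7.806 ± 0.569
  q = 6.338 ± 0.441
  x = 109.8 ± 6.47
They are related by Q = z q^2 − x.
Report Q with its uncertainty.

Let p = z·q^2 = 313.6. δp/p = √((1·δz/z)² + (2·δq/q)²) = √(0.00531 + 0.0194) = 0.157, so δp = 49.3.
Q = p − x: δQ = √(δp² + δx²) = √(2430 + 41.9) = 49.7
Q = 203.8.

203.8 ± 49.7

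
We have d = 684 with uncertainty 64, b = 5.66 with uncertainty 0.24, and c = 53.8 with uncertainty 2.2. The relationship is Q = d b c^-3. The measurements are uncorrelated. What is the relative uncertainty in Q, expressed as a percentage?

16.0%

For a monomial Q ∝ d, b, c^-3, fractional errors add in quadrature:
  (1·δd/d)² = (1×0.0936)² = 0.00875;  (1·δb/b)² = (1×0.0424)² = 0.00180;  (-3·δc/c)² = (-3×0.0409)² = 0.0150
δQ/Q = √(0.0256) = 0.160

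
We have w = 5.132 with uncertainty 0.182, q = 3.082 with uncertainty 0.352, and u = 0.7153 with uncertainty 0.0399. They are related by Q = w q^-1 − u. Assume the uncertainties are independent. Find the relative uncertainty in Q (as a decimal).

0.214

Let p = w·q^-1 = 1.665. δp/p = √((1·δw/w)² + (-1·δq/q)²) = √(0.00126 + 0.0130) = 0.120, so δp = 0.199.
Q = p − u: δQ = √(δp² + δu²) = √(0.0397 + 0.00159) = 0.203
Q = 0.9499, so δQ/Q = 0.203/0.9499 = 0.214.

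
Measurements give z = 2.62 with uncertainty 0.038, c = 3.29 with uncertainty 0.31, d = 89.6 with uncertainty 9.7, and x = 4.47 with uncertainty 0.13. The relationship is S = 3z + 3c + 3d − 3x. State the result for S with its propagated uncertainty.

S is a linear combination, so absolute uncertainties add in quadrature:
  (3·δz)² = 0.0130;  (3·δc)² = 0.865;  (3·δd)² = 847;  (3·δx)² = 0.152
δS = √(848) = 29.1
S = 273.

273 ± 29.1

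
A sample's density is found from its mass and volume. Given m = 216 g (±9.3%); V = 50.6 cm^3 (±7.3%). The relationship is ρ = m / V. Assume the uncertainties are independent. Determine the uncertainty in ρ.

0.505 g/cm^3

Since ρ is a product/quotient, work with relative uncertainties:
  (1·δm/m)² = (1×0.0930)² = 0.00865;  (-1·δV/V)² = (-1×0.0730)² = 0.00533
δρ/ρ = √(0.0140) = 0.118
ρ = 4.27 g/cm^3, so δρ = 0.118 × 4.27 = 0.505 g/cm^3.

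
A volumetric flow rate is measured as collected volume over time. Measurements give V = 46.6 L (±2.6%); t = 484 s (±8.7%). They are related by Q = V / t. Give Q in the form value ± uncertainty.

Q is a product of powers, so relative uncertainties combine in quadrature:
  (1·δV/V)² = (1×0.0260)² = 0.000676;  (-1·δt/t)² = (-1×0.0870)² = 0.00757
δQ/Q = √(0.00824) = 0.0908
Q = 0.0963 L/s, so δQ = 0.0908 × 0.0963 = 0.00874 L/s.

0.0963 ± 0.00874 L/s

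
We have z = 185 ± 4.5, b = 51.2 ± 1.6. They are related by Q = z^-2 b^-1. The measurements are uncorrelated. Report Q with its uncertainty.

(5.71 ± 0.330) × 10^-7

Q is a product of powers, so relative uncertainties combine in quadrature:
  (-2·δz/z)² = (-2×0.0243)² = 0.00237;  (-1·δb/b)² = (-1×0.0312)² = 0.000977
δQ/Q = √(0.00334) = 0.0578
Q = 5.71e-07, so δQ = 0.0578 × 5.71e-07 = 3.3e-08.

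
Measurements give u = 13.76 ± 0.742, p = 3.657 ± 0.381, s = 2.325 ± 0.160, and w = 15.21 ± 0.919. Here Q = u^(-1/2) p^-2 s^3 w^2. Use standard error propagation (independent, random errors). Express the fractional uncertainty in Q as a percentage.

31.8%

Q is a product of powers, so relative uncertainties combine in quadrature:
  (−½·δu/u)² = (-0.5×0.0539)² = 0.000727;  (-2·δp/p)² = (-2×0.104)² = 0.0434;  (3·δs/s)² = (3×0.0688)² = 0.0426;  (2·δw/w)² = (2×0.0604)² = 0.0146
δQ/Q = √(0.101) = 0.318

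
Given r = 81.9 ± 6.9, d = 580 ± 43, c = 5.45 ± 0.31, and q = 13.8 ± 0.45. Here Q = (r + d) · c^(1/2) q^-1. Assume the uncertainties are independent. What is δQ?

Let u = r + d = 662. δu = √(δr² + δd²) = √(47.6 + 1850) = 43.6, so δu/u = 0.0658.
Q is then a monomial in u, c, q:
δQ/Q = √((δu/u)² + (½·δc/c)² + (-1·δq/q)²) = √(0.00433 + 0.000809 + 0.00106) = 0.0787
Q = 112, so δQ = 0.0787 × 112 = 8.82.

8.82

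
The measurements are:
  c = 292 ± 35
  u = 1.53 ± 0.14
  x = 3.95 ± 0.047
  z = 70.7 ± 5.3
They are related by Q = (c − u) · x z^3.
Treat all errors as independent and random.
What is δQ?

1.04e+08

Let w = c − u = 290. δw = √(δc² + δu²) = √(1220 + 0.0196) = 35.0, so δw/w = 0.120.
Q is then a monomial in w, x, z:
δQ/Q = √((δw/w)² + (1·δx/x)² + (3·δz/z)²) = √(0.0145 + 0.000142 + 0.0506) = 0.255
Q = 4.05e+08, so δQ = 0.255 × 4.05e+08 = 1.04e+08.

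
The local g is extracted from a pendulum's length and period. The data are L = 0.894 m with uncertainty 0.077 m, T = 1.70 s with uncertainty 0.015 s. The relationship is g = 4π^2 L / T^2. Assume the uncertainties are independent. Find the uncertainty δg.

Each factor contributes (exponent × relative error)² to (δg/g)²:
  (1·δL/L)² = (1×0.0861)² = 0.00742;  (-2·δT/T)² = (-2×0.00882)² = 0.000311
δg/g = √(0.00773) = 0.0879
g = 12.2 m/s^2, so δg = 0.0879 × 12.2 = 1.07 m/s^2.

1.07 m/s^2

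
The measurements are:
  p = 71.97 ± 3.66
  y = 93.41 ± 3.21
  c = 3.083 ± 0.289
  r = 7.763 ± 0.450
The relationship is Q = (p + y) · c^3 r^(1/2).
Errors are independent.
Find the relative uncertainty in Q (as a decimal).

Let u = p + y = 165.4. δu = √(δp² + δy²) = √(13.4 + 10.3) = 4.87, so δu/u = 0.0294.
Q is then a monomial in u, c, r:
δQ/Q = √((δu/u)² + (3·δc/c)² + (½·δr/r)²) = √(0.000867 + 0.0791 + 0.000840) = 0.284

0.284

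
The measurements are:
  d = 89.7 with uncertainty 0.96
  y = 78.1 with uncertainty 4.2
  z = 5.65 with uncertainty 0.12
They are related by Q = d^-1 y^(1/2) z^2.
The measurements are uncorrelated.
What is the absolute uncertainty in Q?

For a monomial Q ∝ d^-1, y^(1/2), z^2, fractional errors add in quadrature:
  (-1·δd/d)² = (-1×0.0107)² = 0.000115;  (½·δy/y)² = (0.5×0.0538)² = 0.000723;  (2·δz/z)² = (2×0.0212)² = 0.00180
δQ/Q = √(0.00264) = 0.0514
Q = 3.15, so δQ = 0.0514 × 3.15 = 0.162.

0.162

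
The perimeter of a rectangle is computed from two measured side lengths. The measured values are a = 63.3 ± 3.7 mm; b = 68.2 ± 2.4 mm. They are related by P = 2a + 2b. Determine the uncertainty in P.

8.82 mm

Each term contributes (cᵢ δxᵢ)² to (δP)²:
  (2·δa)² = 54.8;  (2·δb)² = 23.0
δP = √(77.8) = 8.82 mm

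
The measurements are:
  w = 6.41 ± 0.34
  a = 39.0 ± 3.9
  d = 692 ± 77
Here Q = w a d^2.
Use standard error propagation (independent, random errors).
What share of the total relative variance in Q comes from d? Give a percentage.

(δQ/Q)² = (1·δw/w)² + (1·δa/a)² + (2·δd/d)²
  w term: (1×0.0530)² = 0.00281
  a term: (1×0.100)² = 0.0100
  d term: (2×0.111)² = 0.0495
Total = 0.0623. Share from d = 0.0495/0.0623 = 0.794.

79.4%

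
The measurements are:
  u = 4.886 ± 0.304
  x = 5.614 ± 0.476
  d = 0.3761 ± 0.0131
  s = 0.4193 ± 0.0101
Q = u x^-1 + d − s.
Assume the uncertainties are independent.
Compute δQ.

0.0930

Let p = u·x^-1 = 0.8703. δp/p = √((1·δu/u)² + (-1·δx/x)²) = √(0.00387 + 0.00719) = 0.105, so δp = 0.0915.
Q = p + d − s: δQ = √(δp² + δd² + δs²) = √(0.00838 + 0.000172 + 0.000102) = 0.0930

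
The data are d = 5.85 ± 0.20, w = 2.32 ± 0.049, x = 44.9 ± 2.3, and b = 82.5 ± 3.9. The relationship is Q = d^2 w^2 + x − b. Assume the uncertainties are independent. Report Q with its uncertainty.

Let p = d^2·w^2 = 184. δp/p = √((2·δd/d)² + (2·δw/w)²) = √(0.00468 + 0.00178) = 0.0804, so δp = 14.8.
Q = p + x − b: δQ = √(δp² + δx² + δb²) = √(219 + 5.29 + 15.2) = 15.5
Q = 147.

147 ± 15.5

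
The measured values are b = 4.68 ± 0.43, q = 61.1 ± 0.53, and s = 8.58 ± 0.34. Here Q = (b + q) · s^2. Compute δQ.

Let u = b + q = 65.8. δu = √(δb² + δq²) = √(0.185 + 0.281) = 0.682, so δu/u = 0.0104.
Q is then a monomial in u, s:
δQ/Q = √((δu/u)² + (2·δs/s)²) = √(0.000108 + 0.00628) = 0.0799
Q = 4840, so δQ = 0.0799 × 4840 = 387.

387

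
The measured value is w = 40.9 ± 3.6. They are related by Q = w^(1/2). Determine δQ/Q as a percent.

4.40%

Q ∝ w^(1/2), so δQ/Q = |½| · δw/w = 0.5 × 0.0880 = 0.0440.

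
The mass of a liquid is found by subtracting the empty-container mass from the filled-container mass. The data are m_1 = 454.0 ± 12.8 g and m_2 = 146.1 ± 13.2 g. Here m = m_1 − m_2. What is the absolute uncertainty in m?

Absolute uncertainties add in quadrature for a linear combination:
  (δm_1)² = 164;  (δm_2)² = 174
δm = √(338) = 18.4 g

18.4 g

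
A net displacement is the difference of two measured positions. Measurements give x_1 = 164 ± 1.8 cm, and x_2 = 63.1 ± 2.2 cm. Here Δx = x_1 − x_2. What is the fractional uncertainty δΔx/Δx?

For a sum/difference, combine absolute errors in quadrature:
  (δx_1)² = 3.24;  (δx_2)² = 4.84
δΔx = √(8.08) = 2.84 cm
Δx = 101 cm, so δΔx/Δx = 2.84/101 = 0.0282.

0.0282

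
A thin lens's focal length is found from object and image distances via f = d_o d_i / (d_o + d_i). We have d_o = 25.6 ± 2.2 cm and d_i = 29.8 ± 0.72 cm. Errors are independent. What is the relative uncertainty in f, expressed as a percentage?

∂f/∂d_o = (d_i/(d_o+d_i))² = 0.289;  ∂f/∂d_i = (d_o/(d_o+d_i))² = 0.214
δf = √((∂f/∂d_o · δd_o)² + (∂f/∂d_i · δd_i)²) = √(0.405 + 0.0236) = 0.655 cm
f = 13.8 cm, so δf/f = 0.655/13.8 = 0.0476.

4.76%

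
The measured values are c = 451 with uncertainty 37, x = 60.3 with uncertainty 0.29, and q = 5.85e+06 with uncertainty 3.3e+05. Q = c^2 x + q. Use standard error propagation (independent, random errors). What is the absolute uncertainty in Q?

Let p = c^2·x = 1.23e+07. δp/p = √((2·δc/c)² + (1·δx/x)²) = √(0.0269 + 2.31e-05) = 0.164, so δp = 2.01e+06.
Q = p + q: δQ = √(δp² + δq²) = √(4.05e+12 + 1.09e+11) = 2.04e+06

2.04e+06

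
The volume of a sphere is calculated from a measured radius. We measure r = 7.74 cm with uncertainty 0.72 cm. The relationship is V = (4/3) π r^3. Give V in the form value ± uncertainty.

V ∝ r^3, so δV/V = |3| · δr/r = 3 × 0.0930 = 0.279.
V = 1940 cm^3, so δV = 0.279 × 1940 = 542 cm^3.

1940 ± 542 cm^3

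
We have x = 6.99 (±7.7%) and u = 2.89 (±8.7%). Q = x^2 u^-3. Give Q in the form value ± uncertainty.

Q is a product of powers, so relative uncertainties combine in quadrature:
  (2·δx/x)² = (2×0.0770)² = 0.0237;  (-3·δu/u)² = (-3×0.0870)² = 0.0681
δQ/Q = √(0.0918) = 0.303
Q = 2.02, so δQ = 0.303 × 2.02 = 0.613.

2.02 ± 0.613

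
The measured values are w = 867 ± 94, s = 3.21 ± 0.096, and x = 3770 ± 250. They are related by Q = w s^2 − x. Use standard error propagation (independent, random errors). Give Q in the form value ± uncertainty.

Let p = w·s^2 = 8930. δp/p = √((1·δw/w)² + (2·δs/s)²) = √(0.0118 + 0.00358) = 0.124, so δp = 1110.
Q = p − x: δQ = √(δp² + δx²) = √(1.22e+06 + 62500) = 1130
Q = 5160.

5160 ± 1130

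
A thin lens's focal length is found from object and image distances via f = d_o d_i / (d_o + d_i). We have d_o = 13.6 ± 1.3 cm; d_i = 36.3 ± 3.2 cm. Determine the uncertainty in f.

∂f/∂d_o = (d_i/(d_o+d_i))² = 0.529;  ∂f/∂d_i = (d_o/(d_o+d_i))² = 0.0743
δf = √((∂f/∂d_o · δd_o)² + (∂f/∂d_i · δd_i)²) = √(0.473 + 0.0565) = 0.728 cm

0.728 cm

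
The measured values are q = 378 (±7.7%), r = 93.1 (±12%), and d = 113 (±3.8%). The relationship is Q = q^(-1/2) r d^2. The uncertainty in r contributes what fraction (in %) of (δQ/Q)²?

66.5%

(δQ/Q)² = (−½·δq/q)² + (1·δr/r)² + (2·δd/d)²
  q term: (-0.5×0.0770)² = 0.00148
  r term: (1×0.120)² = 0.0144
  d term: (2×0.0380)² = 0.00578
Total = 0.0217. Share from r = 0.0144/0.0217 = 0.665.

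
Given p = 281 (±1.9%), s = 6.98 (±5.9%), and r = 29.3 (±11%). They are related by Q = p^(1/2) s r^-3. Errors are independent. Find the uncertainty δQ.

0.00156

For a monomial Q ∝ p^(1/2), s, r^-3, fractional errors add in quadrature:
  (½·δp/p)² = (0.5×0.0190)² = 9.02e-05;  (1·δs/s)² = (1×0.0590)² = 0.00348;  (-3·δr/r)² = (-3×0.110)² = 0.109
δQ/Q = √(0.112) = 0.335
Q = 0.00465, so δQ = 0.335 × 0.00465 = 0.00156.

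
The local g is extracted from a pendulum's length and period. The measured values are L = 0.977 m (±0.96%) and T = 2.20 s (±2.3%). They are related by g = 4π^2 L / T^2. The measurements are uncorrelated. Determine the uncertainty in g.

Since g is a product/quotient, work with relative uncertainties:
  (1·δL/L)² = (1×0.00960)² = 9.22e-05;  (-2·δT/T)² = (-2×0.0230)² = 0.00212
δg/g = √(0.00221) = 0.0470
g = 7.97 m/s^2, so δg = 0.0470 × 7.97 = 0.374 m/s^2.

0.374 m/s^2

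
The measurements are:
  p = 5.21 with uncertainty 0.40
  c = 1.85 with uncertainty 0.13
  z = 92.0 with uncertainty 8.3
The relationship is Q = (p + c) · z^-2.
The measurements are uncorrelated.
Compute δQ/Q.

Let u = p + c = 7.06. δu = √(δp² + δc²) = √(0.160 + 0.0169) = 0.421, so δu/u = 0.0596.
Q is then a monomial in u, z:
δQ/Q = √((δu/u)² + (-2·δz/z)²) = √(0.00355 + 0.0326) = 0.190

0.190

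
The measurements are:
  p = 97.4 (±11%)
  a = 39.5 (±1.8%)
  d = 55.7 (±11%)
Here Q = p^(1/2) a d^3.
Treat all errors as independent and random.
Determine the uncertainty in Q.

2.26e+07

For a monomial Q ∝ p^(1/2), a, d^3, fractional errors add in quadrature:
  (½·δp/p)² = (0.5×0.110)² = 0.00302;  (1·δa/a)² = (1×0.0180)² = 0.000324;  (3·δd/d)² = (3×0.110)² = 0.109
δQ/Q = √(0.112) = 0.335
Q = 6.74e+07, so δQ = 0.335 × 6.74e+07 = 2.26e+07.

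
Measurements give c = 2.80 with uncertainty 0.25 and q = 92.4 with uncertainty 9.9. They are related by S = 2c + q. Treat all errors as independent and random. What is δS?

For a sum/difference, combine absolute errors in quadrature:
  (2·δc)² = 0.250;  (δq)² = 98.0
δS = √(98.3) = 9.91

9.91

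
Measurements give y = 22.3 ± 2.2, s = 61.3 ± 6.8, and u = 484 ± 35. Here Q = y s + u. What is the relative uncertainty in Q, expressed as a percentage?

11.1%

Let p = y·s = 1370. δp/p = √((1·δy/y)² + (1·δs/s)²) = √(0.00973 + 0.0123) = 0.148, so δp = 203.
Q = p + u: δQ = √(δp² + δu²) = √(41200 + 1220) = 206
Q = 1850, so δQ/Q = 206/1850 = 0.111.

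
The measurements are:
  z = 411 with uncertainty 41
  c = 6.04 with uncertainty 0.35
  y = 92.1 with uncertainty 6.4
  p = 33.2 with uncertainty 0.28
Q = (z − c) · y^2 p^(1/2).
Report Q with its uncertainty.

Let u = z − c = 405. δu = √(δz² + δc²) = √(1680 + 0.122) = 41.0, so δu/u = 0.101.
Q is then a monomial in u, y, p:
δQ/Q = √((δu/u)² + (2·δy/y)² + (½·δp/p)²) = √(0.0103 + 0.0193 + 1.78e-05) = 0.172
Q = 1.98e+07, so δQ = 0.172 × 1.98e+07 = 3.4e+06.

(1.98 ± 0.340) × 10^7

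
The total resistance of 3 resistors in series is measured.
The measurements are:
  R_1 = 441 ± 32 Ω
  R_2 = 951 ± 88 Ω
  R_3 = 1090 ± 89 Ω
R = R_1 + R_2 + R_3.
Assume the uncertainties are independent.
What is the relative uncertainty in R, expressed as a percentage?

5.20%

R is a linear combination, so absolute uncertainties add in quadrature:
  (δR_1)² = 1020;  (δR_2)² = 7740;  (δR_3)² = 7920
δR = √(16700) = 129 Ω
R = 2480 Ω, so δR/R = 129/2480 = 0.0520.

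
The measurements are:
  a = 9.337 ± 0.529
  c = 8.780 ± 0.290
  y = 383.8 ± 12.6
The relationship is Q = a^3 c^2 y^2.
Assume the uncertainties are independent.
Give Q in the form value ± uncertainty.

Each factor contributes (exponent × relative error)² to (δQ/Q)²:
  (3·δa/a)² = (3×0.0567)² = 0.0289;  (2·δc/c)² = (2×0.0330)² = 0.00436;  (2·δy/y)² = (2×0.0328)² = 0.00431
δQ/Q = √(0.0376) = 0.194
Q = 9.243e+09, so δQ = 0.194 × 9.243e+09 = 1.79e+09.

(9.243 ± 1.79) × 10^9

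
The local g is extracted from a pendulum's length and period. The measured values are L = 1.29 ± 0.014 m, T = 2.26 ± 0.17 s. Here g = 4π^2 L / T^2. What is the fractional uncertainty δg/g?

Products/powers → add relative errors in quadrature, weighted by exponent:
  (1·δL/L)² = (1×0.0109)² = 0.000118;  (-2·δT/T)² = (-2×0.0752)² = 0.0226
δg/g = √(0.0228) = 0.151

0.151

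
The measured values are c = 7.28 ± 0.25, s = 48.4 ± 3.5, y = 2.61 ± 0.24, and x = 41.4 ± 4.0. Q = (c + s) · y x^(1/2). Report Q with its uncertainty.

935 ± 114

Let u = c + s = 55.7. δu = √(δc² + δs²) = √(0.0625 + 12.2) = 3.51, so δu/u = 0.0630.
Q is then a monomial in u, y, x:
δQ/Q = √((δu/u)² + (1·δy/y)² + (½·δx/x)²) = √(0.00397 + 0.00846 + 0.00233) = 0.121
Q = 935, so δQ = 0.121 × 935 = 114.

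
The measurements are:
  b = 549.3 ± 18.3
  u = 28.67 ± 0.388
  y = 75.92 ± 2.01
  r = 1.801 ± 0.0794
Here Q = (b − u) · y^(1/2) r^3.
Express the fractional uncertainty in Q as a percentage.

Let w = b − u = 520.6. δw = √(δb² + δu²) = √(335 + 0.151) = 18.3, so δw/w = 0.0352.
Q is then a monomial in w, y, r:
δQ/Q = √((δw/w)² + (½·δy/y)² + (3·δr/r)²) = √(0.00124 + 0.000175 + 0.0175) = 0.137

13.7%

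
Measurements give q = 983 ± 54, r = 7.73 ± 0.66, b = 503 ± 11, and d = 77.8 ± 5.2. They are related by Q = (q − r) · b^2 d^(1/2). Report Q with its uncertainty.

(2.18 ± 0.170) × 10^9

Let u = q − r = 975. δu = √(δq² + δr²) = √(2920 + 0.436) = 54.0, so δu/u = 0.0554.
Q is then a monomial in u, b, d:
δQ/Q = √((δu/u)² + (2·δb/b)² + (½·δd/d)²) = √(0.00307 + 0.00191 + 0.00112) = 0.0781
Q = 2.18e+09, so δQ = 0.0781 × 2.18e+09 = 1.7e+08.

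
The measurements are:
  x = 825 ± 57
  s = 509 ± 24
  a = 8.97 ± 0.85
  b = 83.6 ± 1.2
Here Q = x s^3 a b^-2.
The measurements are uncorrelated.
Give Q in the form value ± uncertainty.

(1.40 ± 0.260) × 10^8

Since Q is a product/quotient, work with relative uncertainties:
  (1·δx/x)² = (1×0.0691)² = 0.00477;  (3·δs/s)² = (3×0.0472)² = 0.0200;  (1·δa/a)² = (1×0.0948)² = 0.00898;  (-2·δb/b)² = (-2×0.0144)² = 0.000824
δQ/Q = √(0.0346) = 0.186
Q = 1.4e+08, so δQ = 0.186 × 1.4e+08 = 2.6e+07.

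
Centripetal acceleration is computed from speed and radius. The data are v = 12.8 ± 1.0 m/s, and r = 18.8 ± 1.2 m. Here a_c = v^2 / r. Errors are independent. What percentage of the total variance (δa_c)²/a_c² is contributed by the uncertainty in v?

85.7%

(δa_c/a_c)² = (2·δv/v)² + (-1·δr/r)²
  v term: (2×0.0781)² = 0.0244
  r term: (-1×0.0638)² = 0.00407
Total = 0.0285. Share from v = 0.0244/0.0285 = 0.857.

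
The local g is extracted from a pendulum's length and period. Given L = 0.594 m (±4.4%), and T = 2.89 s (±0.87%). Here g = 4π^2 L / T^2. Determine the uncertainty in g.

0.133 m/s^2

g is a product of powers, so relative uncertainties combine in quadrature:
  (1·δL/L)² = (1×0.0440)² = 0.00194;  (-2·δT/T)² = (-2×0.00870)² = 0.000303
δg/g = √(0.00224) = 0.0473
g = 2.81 m/s^2, so δg = 0.0473 × 2.81 = 0.133 m/s^2.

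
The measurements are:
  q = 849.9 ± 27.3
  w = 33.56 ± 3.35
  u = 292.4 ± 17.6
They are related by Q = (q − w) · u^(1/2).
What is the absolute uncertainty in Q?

Let h = q − w = 816.3. δh = √(δq² + δw²) = √(745 + 11.2) = 27.5, so δh/h = 0.0337.
Q is then a monomial in h, u:
δQ/Q = √((δh/h)² + (½·δu/u)²) = √(0.00114 + 0.000906) = 0.0452
Q = 13960, so δQ = 0.0452 × 13960 = 631.

631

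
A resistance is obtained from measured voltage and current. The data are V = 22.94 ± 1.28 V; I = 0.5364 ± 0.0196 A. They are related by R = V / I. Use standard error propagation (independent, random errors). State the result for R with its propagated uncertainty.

42.77 ± 2.85 Ω

Relative error in a monomial: (δR/R)² = Σ (nᵢ · δxᵢ/xᵢ)².
  (1·δV/V)² = (1×0.0558)² = 0.00311;  (-1·δI/I)² = (-1×0.0365)² = 0.00134
δR/R = √(0.00445) = 0.0667
R = 42.77 Ω, so δR = 0.0667 × 42.77 = 2.85 Ω.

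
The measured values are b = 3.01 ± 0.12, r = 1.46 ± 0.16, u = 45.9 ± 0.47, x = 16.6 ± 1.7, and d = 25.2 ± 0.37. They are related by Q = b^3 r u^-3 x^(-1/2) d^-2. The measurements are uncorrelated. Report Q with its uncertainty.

(1.59 ± 0.279) × 10^-7

Since Q is a product/quotient, work with relative uncertainties:
  (3·δb/b)² = (3×0.0399)² = 0.0143;  (1·δr/r)² = (1×0.110)² = 0.0120;  (-3·δu/u)² = (-3×0.0102)² = 0.000944;  (−½·δx/x)² = (-0.5×0.102)² = 0.00262;  (-2·δd/d)² = (-2×0.0147)² = 0.000862
δQ/Q = √(0.0307) = 0.175
Q = 1.59e-07, so δQ = 0.175 × 1.59e-07 = 2.79e-08.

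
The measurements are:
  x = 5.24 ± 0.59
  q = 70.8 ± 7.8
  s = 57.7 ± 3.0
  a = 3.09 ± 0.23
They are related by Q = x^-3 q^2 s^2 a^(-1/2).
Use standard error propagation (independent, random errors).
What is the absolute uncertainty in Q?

Relative error in a monomial: (δQ/Q)² = Σ (nᵢ · δxᵢ/xᵢ)².
  (-3·δx/x)² = (-3×0.113)² = 0.114;  (2·δq/q)² = (2×0.110)² = 0.0485;  (2·δs/s)² = (2×0.0520)² = 0.0108;  (−½·δa/a)² = (-0.5×0.0744)² = 0.00139
δQ/Q = √(0.175) = 0.418
Q = 66000, so δQ = 0.418 × 66000 = 27600.

27600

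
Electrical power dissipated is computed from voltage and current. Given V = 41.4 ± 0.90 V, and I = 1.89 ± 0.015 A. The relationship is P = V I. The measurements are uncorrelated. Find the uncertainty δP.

1.81 W

P is a product of powers, so relative uncertainties combine in quadrature:
  (1·δV/V)² = (1×0.0217)² = 0.000473;  (1·δI/I)² = (1×0.00794)² = 6.3e-05
δP/P = √(0.000536) = 0.0231
P = 78.2 W, so δP = 0.0231 × 78.2 = 1.81 W.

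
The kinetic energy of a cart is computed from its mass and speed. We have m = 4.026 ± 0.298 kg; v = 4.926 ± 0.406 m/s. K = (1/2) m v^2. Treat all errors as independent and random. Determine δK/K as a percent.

18.1%

For a monomial K ∝ m, v^2, fractional errors add in quadrature:
  (1·δm/m)² = (1×0.0740)² = 0.00548;  (2·δv/v)² = (2×0.0824)² = 0.0272
δK/K = √(0.0327) = 0.181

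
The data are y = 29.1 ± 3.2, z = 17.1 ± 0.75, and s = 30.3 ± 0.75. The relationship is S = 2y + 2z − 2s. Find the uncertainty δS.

Each term contributes (cᵢ δxᵢ)² to (δS)²:
  (2·δy)² = 41.0;  (2·δz)² = 2.25;  (2·δs)² = 2.25
δS = √(45.5) = 6.74

6.74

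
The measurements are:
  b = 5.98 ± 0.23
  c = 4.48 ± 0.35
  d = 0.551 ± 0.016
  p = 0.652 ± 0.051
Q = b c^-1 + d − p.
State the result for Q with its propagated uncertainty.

Let w = b·c^-1 = 1.33. δw/w = √((1·δb/b)² + (-1·δc/c)²) = √(0.00148 + 0.00610) = 0.0871, so δw = 0.116.
Q = w + d − p: δQ = √(δw² + δd² + δp²) = √(0.0135 + 0.000256 + 0.00260) = 0.128
Q = 1.23.

1.23 ± 0.128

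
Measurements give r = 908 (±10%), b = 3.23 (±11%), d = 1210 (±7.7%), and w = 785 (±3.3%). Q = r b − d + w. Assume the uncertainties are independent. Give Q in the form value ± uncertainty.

2510 ± 447

Let p = r·b = 2930. δp/p = √((1·δr/r)² + (1·δb/b)²) = √(0.0100 + 0.0121) = 0.149, so δp = 436.
Q = p − d + w: δQ = √(δp² + δd² + δw²) = √(1.9e+05 + 8680 + 671) = 447
Q = 2510.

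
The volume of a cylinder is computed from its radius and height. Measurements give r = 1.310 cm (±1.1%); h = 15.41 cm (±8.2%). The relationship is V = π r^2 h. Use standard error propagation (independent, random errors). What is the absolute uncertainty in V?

7.05 cm^3

For a monomial V ∝ r^2, h, fractional errors add in quadrature:
  (2·δr/r)² = (2×0.0110)² = 0.000484;  (1·δh/h)² = (1×0.0820)² = 0.00672
δV/V = √(0.00721) = 0.0849
V = 83.08 cm^3, so δV = 0.0849 × 83.08 = 7.05 cm^3.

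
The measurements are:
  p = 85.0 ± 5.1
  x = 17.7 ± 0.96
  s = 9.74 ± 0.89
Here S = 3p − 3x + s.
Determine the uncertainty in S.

15.6

Absolute uncertainties add in quadrature for a linear combination:
  (3·δp)² = 234;  (3·δx)² = 8.29;  (δs)² = 0.792
δS = √(243) = 15.6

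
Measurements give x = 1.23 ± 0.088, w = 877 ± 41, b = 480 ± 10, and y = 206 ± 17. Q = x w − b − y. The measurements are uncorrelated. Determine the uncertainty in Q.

Let p = x·w = 1080. δp/p = √((1·δx/x)² + (1·δw/w)²) = √(0.00512 + 0.00219) = 0.0855, so δp = 92.2.
Q = p − b − y: δQ = √(δp² + δb² + δy²) = √(8500 + 100 + 289) = 94.3

94.3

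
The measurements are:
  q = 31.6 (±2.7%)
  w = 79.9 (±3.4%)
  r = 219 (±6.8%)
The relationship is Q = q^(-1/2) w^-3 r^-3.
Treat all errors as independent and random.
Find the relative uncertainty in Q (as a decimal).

Since Q is a product/quotient, work with relative uncertainties:
  (−½·δq/q)² = (-0.5×0.0270)² = 0.000182;  (-3·δw/w)² = (-3×0.0340)² = 0.0104;  (-3·δr/r)² = (-3×0.0680)² = 0.0416
δQ/Q = √(0.0522) = 0.228

0.228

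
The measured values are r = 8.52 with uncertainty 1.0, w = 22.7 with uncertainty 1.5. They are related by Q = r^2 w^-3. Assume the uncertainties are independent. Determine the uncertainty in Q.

For a monomial Q ∝ r^2, w^-3, fractional errors add in quadrature:
  (2·δr/r)² = (2×0.117)² = 0.0551;  (-3·δw/w)² = (-3×0.0661)² = 0.0393
δQ/Q = √(0.0944) = 0.307
Q = 0.00621, so δQ = 0.307 × 0.00621 = 0.00191.

0.00191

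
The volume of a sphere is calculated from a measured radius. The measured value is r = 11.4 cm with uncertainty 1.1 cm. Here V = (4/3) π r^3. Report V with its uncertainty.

6210 ± 1800 cm^3

Relative error in a monomial: (δV/V)² = Σ (nᵢ · δxᵢ/xᵢ)².
  (3·δr/r)² = (3×0.0965)² = 0.0838
δV/V = √(0.0838) = 0.289
V = 6210 cm^3, so δV = 0.289 × 6210 = 1800 cm^3.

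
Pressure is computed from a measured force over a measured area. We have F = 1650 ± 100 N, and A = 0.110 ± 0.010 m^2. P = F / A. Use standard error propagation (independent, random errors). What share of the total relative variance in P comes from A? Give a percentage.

(δP/P)² = (1·δF/F)² + (-1·δA/A)²
  F term: (1×0.0606)² = 0.00367
  A term: (-1×0.0909)² = 0.00826
Total = 0.0119. Share from A = 0.00826/0.0119 = 0.692.

69.2%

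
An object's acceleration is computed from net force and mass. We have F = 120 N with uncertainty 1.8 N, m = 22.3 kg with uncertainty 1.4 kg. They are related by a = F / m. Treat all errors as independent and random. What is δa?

Relative error in a monomial: (δa/a)² = Σ (nᵢ · δxᵢ/xᵢ)².
  (1·δF/F)² = (1×0.0150)² = 0.000225;  (-1·δm/m)² = (-1×0.0628)² = 0.00394
δa/a = √(0.00417) = 0.0645
a = 5.38 m/s^2, so δa = 0.0645 × 5.38 = 0.347 m/s^2.

0.347 m/s^2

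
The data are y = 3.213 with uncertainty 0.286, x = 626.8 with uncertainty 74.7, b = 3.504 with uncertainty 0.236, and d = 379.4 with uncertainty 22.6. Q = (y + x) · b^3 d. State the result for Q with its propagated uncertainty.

(1.028 ± 0.249) × 10^7

Let u = y + x = 630.0. δu = √(δy² + δx²) = √(0.0818 + 5580) = 74.7, so δu/u = 0.119.
Q is then a monomial in u, b, d:
δQ/Q = √((δu/u)² + (3·δb/b)² + (1·δd/d)²) = √(0.0141 + 0.0408 + 0.00355) = 0.242
Q = 1.028e+07, so δQ = 0.242 × 1.028e+07 = 2.49e+06.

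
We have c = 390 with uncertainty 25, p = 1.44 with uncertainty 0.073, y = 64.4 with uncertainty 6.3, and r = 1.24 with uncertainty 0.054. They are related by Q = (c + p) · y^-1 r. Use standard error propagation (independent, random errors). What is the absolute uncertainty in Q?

Let u = c + p = 391. δu = √(δc² + δp²) = √(625 + 0.00533) = 25.0, so δu/u = 0.0639.
Q is then a monomial in u, y, r:
δQ/Q = √((δu/u)² + (-1·δy/y)² + (1·δr/r)²) = √(0.00408 + 0.00957 + 0.00190) = 0.125
Q = 7.54, so δQ = 0.125 × 7.54 = 0.940.

0.940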